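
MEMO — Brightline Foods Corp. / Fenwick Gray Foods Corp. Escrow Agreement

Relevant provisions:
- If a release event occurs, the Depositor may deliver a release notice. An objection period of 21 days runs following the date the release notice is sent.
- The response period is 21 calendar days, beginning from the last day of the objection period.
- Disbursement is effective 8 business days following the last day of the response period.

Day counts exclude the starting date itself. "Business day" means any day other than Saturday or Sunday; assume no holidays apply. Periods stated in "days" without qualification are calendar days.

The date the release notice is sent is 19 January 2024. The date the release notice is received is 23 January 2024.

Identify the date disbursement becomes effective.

The last day of the objection period: 19 January 2024 + 21 days = 9 February 2024.
The last day of the response period: 21 calendar days after 9 February 2024 is 1 March 2024.
The date disbursement becomes effective: counting 8 business days from Friday, 1 March 2024 (Mar 4, Mar 5, Mar 6, Mar 7, Mar 8, Mar 11, Mar 12, Mar 13, skipping weekends) reaches Wednesday, 13 March 2024.

13 March 2024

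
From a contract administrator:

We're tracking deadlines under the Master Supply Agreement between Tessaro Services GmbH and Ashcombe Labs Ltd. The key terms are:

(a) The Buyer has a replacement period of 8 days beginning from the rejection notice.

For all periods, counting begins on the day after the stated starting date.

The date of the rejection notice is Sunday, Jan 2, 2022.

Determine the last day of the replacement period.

Jan 10, 2022

Adding 8 calendar days to Jan 2, 2022 gives Jan 10, 2022, which is the last day of the replacement period.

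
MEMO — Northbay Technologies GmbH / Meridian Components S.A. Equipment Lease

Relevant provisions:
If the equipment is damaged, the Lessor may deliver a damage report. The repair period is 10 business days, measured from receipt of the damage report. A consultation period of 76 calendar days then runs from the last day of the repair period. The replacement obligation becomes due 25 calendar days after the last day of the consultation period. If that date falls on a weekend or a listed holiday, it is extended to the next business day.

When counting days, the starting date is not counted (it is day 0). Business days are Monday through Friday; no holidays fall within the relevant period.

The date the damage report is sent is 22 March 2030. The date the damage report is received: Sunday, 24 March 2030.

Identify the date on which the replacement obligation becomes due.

The last day of the repair period: 10 business days after Sunday, 24 March 2030, skipping weekends — Mar 25, Mar 26, Mar 27, Mar 28, Mar 29, Apr 1, Apr 2, Apr 3, Apr 4, Apr 5 — lands on Friday, 5 April 2030.
The last day of the consultation period: 5 April 2030 + 76 days = 20 June 2030.
The date on which the replacement obligation becomes due: 20 June 2030 + 25 days = 15 July 2030. 15 July 2030 is a Monday, so no roll-forward applies.

15 July 2030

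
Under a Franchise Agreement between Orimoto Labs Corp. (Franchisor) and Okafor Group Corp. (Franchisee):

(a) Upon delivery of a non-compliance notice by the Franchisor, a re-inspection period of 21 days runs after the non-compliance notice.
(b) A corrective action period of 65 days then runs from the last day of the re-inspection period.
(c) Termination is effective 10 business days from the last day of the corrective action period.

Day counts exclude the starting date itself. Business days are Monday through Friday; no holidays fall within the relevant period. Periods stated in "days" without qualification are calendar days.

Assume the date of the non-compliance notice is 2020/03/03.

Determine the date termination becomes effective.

2020/06/11

The last day of the re-inspection period: 21 calendar days after 2020/03/03 is 2020/03/24.
Adding 65 calendar days to 2020/03/24 gives 2020/05/28, which is the last day of the corrective action period.
From Thursday, 2020/05/28, 10 business days (May 29, Jun 1, Jun 2, Jun 3, Jun 4, Jun 5, Jun 8, Jun 9, Jun 10, Jun 11, skipping weekends) brings us to Thursday, 2020/06/11, which is the date termination becomes effective.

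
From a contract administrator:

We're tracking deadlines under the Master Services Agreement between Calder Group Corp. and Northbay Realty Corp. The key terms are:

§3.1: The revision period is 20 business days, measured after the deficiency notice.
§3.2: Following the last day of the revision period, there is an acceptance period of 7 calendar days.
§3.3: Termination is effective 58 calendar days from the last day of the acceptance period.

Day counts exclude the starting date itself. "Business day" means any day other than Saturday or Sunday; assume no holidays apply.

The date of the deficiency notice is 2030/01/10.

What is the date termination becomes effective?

2030/04/13

The last day of the revision period: counting 20 business days from Thursday, 2030/01/10 (Jan 11, Jan 14, Jan 15, Jan 16, …, Feb 5, Feb 6, Feb 7, skipping weekends) reaches Thursday, 2030/02/07.
The last day of the acceptance period: 7 calendar days after 2030/02/07 is 2030/02/14.
The date termination becomes effective: 2030/02/14 + 58 days = 2030/04/13.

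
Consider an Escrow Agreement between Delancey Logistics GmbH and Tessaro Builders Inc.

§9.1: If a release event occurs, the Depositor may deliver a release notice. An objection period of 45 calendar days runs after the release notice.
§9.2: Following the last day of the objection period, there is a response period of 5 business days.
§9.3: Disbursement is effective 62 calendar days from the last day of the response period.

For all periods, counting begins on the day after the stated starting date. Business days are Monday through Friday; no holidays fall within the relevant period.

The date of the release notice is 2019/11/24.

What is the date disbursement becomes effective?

2020/03/17

The last day of the objection period: 45 calendar days after 2019/11/24 is 2020/01/08.
The last day of the response period: 5 business days after Wednesday, 2020/01/08, skipping weekends — Jan 9, Jan 10, Jan 13, Jan 14, Jan 15 — lands on Wednesday, 2020/01/15.
The date disbursement becomes effective: 2020/01/15 + 62 days = 2020/03/17.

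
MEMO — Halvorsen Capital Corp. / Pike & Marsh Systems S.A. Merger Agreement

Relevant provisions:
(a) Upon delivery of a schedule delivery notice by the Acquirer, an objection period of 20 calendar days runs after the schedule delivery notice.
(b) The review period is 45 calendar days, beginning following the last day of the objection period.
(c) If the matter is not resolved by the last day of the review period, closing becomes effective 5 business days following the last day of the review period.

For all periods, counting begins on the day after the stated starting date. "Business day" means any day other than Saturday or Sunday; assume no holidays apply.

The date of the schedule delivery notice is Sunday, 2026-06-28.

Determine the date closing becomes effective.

2026-09-08

The last day of the objection period: 20 calendar days after 2026-06-28 is 2026-07-18.
The last day of the review period: 2026-07-18 + 45 days = 2026-09-01.
The date closing becomes effective: 5 business days after Tuesday, 2026-09-01, skipping weekends — Sep 2, Sep 3, Sep 4, Sep 7, Sep 8 — lands on Tuesday, 2026-09-08.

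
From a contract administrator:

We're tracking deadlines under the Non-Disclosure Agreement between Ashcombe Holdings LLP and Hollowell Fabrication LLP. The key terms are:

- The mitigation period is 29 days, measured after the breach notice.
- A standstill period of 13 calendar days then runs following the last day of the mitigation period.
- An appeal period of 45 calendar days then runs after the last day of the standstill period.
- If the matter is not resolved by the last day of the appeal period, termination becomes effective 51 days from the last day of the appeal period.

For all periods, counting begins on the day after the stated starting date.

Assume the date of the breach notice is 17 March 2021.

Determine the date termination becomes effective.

2 August 2021

The last day of the mitigation period: 29 calendar days after 17 March 2021 is 15 April 2021.
Adding 13 calendar days to 15 April 2021 gives 28 April 2021, which is the last day of the standstill period.
The last day of the appeal period: 28 April 2021 + 45 days = 12 June 2021.
The date termination becomes effective: 12 June 2021 + 51 days = 2 August 2021.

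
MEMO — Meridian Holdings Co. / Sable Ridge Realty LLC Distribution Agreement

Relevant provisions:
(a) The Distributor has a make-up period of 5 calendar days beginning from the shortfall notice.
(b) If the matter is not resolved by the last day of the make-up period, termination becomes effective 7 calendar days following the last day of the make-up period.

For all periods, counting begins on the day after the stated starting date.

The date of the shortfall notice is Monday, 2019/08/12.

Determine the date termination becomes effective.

The last day of the make-up period: 2019/08/12 + 5 days = 2019/08/17.
Adding 7 calendar days to 2019/08/17 gives 2019/08/24, which is the date termination becomes effective.

2019/08/24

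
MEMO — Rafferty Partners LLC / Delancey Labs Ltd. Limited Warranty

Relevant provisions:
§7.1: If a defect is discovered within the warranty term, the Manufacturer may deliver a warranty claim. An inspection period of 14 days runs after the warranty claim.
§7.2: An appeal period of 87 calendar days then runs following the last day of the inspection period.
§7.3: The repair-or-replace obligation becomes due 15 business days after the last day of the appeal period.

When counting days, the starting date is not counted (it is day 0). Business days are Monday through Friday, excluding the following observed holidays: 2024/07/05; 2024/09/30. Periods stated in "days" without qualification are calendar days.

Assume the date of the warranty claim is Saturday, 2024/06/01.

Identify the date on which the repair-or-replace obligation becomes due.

The last day of the inspection period: 2024/06/01 + 14 days = 2024/06/15.
The last day of the appeal period: 87 calendar days after 2024/06/15 is 2024/09/10.
From Tuesday, 2024/09/10, 15 business days (Sep 11, Sep 12, Sep 13, Sep 16, …, Sep 27, Oct 1, Oct 2, skipping weekends and the listed holiday on Sep 30) brings us to Wednesday, 2024/10/02, which is the date on which the repair-or-replace obligation becomes due.

2024/10/02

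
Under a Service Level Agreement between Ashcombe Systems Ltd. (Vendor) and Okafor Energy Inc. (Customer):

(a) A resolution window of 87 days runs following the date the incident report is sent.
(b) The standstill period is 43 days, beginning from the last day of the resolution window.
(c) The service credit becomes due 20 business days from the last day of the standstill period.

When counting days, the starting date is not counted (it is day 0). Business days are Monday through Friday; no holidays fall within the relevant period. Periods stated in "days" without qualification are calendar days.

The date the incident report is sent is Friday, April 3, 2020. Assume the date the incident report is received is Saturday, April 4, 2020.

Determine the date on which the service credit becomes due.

September 8, 2020

The last day of the resolution window: 87 calendar days after April 3, 2020 is June 29, 2020.
Adding 43 calendar days to June 29, 2020 gives August 11, 2020, which is the last day of the standstill period.
The date on which the service credit becomes due: counting 20 business days from Tuesday, August 11, 2020 (Aug 12, Aug 13, Aug 14, Aug 17, …, Sep 4, Sep 7, Sep 8, skipping weekends) reaches Tuesday, September 8, 2020.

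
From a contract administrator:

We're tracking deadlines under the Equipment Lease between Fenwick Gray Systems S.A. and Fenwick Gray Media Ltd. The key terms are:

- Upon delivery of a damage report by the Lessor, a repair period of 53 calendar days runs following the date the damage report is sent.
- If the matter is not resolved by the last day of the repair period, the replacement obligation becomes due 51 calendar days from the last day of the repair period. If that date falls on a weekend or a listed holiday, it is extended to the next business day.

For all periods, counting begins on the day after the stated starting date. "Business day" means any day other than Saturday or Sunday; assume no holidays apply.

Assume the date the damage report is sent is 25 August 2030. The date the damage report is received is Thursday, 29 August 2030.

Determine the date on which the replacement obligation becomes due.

9 December 2030

The last day of the repair period: 25 August 2030 + 53 days = 17 October 2030.
Adding 51 calendar days to 17 October 2030 gives 7 December 2030, which is the date on which the replacement obligation becomes due. That falls on a Saturday, so it rolls to the next business day, Monday, 9 December 2030.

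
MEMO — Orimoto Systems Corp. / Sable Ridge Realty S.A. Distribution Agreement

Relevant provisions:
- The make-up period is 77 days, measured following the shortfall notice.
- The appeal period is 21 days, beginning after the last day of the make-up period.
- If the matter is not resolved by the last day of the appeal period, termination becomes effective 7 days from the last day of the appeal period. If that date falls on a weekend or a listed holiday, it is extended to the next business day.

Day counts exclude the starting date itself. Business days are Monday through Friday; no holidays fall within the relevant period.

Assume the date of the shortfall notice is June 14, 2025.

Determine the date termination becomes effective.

The last day of the make-up period: 77 calendar days after June 14, 2025 is August 30, 2025.
The last day of the appeal period: August 30, 2025 + 21 days = September 20, 2025.
Adding 7 calendar days to September 20, 2025 gives September 27, 2025, which is the date termination becomes effective. That falls on a Saturday, so it rolls to the next business day, Monday, September 29, 2025.

September 29, 2025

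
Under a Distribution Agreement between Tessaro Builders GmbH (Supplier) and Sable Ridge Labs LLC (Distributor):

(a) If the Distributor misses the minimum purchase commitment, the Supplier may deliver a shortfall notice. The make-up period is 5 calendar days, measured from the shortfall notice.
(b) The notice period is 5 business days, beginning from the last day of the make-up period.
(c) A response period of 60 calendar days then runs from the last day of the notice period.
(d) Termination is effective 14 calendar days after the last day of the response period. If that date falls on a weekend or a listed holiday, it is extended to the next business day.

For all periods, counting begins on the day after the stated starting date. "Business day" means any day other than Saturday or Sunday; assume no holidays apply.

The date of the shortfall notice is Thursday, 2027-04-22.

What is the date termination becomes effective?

2027-07-19

The last day of the make-up period: 5 calendar days after 2027-04-22 is 2027-04-27.
The last day of the notice period: 5 business days after Tuesday, 2027-04-27, skipping weekends — Apr 28, Apr 29, Apr 30, May 3, May 4 — lands on Tuesday, 2027-05-04.
The last day of the response period: 60 calendar days after 2027-05-04 is 2027-07-03.
Adding 14 calendar days to 2027-07-03 gives 2027-07-17, which is the date termination becomes effective. That falls on a Saturday, so it rolls to the next business day, Monday, 2027-07-19.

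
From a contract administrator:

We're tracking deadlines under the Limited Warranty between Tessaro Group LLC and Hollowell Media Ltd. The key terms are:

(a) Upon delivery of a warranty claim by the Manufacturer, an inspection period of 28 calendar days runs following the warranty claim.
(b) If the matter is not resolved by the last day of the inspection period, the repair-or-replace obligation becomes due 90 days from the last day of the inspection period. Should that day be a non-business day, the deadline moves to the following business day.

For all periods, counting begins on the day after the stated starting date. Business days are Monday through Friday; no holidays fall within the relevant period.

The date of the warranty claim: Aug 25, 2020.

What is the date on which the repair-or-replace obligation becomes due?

The last day of the inspection period: Aug 25, 2020 + 28 days = Sep 22, 2020.
The date on which the repair-or-replace obligation becomes due: 90 calendar days after Sep 22, 2020 is Dec 21, 2020. Dec 21, 2020 is a Monday, so no roll-forward applies.

Dec 21, 2020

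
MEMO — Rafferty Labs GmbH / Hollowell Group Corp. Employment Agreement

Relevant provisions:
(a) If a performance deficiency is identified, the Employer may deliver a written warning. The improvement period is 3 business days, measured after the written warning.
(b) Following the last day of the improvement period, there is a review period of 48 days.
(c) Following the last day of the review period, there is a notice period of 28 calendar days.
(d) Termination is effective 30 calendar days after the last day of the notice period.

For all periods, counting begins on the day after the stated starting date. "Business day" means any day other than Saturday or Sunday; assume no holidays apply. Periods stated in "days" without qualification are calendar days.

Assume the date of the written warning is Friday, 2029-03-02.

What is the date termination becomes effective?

The last day of the improvement period: 3 business days after Friday, 2029-03-02, skipping weekends — Mar 5, Mar 6, Mar 7 — lands on Wednesday, 2029-03-07.
The last day of the review period: 2029-03-07 + 48 days = 2029-04-24.
The last day of the notice period: 28 calendar days after 2029-04-24 is 2029-05-22.
The date termination becomes effective: 2029-05-22 + 30 days = 2029-06-21.

2029-06-21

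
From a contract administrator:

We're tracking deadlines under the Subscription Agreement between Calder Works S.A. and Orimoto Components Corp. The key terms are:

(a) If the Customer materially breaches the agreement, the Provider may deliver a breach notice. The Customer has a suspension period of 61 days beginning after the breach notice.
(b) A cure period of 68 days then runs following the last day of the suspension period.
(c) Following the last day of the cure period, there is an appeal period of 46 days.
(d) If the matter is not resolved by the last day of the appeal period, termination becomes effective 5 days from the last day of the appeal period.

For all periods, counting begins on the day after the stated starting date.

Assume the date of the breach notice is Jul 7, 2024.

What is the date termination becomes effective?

Adding 61 calendar days to Jul 7, 2024 gives Sep 6, 2024, which is the last day of the suspension period.
Adding 68 calendar days to Sep 6, 2024 gives Nov 13, 2024, which is the last day of the cure period.
Adding 46 calendar days to Nov 13, 2024 gives Dec 29, 2024, which is the last day of the appeal period.
Adding 5 calendar days to Dec 29, 2024 gives Jan 3, 2025, which is the date termination becomes effective.

Jan 3, 2025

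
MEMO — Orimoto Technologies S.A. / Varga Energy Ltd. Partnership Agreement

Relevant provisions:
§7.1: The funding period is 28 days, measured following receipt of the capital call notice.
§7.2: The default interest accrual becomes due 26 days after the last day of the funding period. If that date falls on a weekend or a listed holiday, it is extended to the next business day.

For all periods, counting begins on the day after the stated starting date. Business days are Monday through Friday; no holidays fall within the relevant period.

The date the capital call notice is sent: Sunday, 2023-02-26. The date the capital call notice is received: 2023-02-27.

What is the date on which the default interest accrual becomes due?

2023-04-24

Adding 28 calendar days to 2023-02-27 gives 2023-03-27, which is the last day of the funding period.
Adding 26 calendar days to 2023-03-27 gives 2023-04-22, which is the date on which the default interest accrual becomes due. That falls on a Saturday, so it rolls to the next business day, Monday, 2023-04-24.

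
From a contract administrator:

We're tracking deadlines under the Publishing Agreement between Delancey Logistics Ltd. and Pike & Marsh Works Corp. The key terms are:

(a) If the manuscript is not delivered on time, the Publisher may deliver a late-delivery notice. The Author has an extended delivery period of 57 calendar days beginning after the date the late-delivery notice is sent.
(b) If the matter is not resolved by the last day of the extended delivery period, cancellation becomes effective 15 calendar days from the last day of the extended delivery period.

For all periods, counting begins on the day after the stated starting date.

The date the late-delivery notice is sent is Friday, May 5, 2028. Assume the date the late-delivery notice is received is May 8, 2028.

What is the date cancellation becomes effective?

July 16, 2028

The last day of the extended delivery period: 57 calendar days after May 5, 2028 is July 1, 2028.
The date cancellation becomes effective: 15 calendar days after July 1, 2028 is July 16, 2028.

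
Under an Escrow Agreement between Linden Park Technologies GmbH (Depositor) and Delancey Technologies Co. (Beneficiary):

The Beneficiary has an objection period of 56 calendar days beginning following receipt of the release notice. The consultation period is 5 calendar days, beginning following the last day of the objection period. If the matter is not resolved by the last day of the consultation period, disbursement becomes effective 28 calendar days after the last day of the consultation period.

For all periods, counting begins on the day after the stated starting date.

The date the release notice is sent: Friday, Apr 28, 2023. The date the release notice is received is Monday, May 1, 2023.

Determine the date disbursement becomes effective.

Jul 29, 2023

The last day of the objection period: May 1, 2023 + 56 days = Jun 26, 2023.
The last day of the consultation period: Jun 26, 2023 + 5 days = Jul 1, 2023.
The date disbursement becomes effective: 28 calendar days after Jul 1, 2023 is Jul 29, 2023.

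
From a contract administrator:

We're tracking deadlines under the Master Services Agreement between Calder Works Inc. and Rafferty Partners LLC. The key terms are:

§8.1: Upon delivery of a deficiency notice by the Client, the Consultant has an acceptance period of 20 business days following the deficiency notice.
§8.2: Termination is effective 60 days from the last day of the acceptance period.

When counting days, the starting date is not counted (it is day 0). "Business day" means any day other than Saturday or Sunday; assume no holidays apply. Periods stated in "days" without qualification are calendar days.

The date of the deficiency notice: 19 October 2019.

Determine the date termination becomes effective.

14 January 2020

From Saturday, 19 October 2019, 20 business days (Oct 21, Oct 22, Oct 23, Oct 24, …, Nov 13, Nov 14, Nov 15, skipping weekends) brings us to Friday, 15 November 2019, which is the last day of the acceptance period.
Adding 60 calendar days to 15 November 2019 gives 14 January 2020, which is the date termination becomes effective.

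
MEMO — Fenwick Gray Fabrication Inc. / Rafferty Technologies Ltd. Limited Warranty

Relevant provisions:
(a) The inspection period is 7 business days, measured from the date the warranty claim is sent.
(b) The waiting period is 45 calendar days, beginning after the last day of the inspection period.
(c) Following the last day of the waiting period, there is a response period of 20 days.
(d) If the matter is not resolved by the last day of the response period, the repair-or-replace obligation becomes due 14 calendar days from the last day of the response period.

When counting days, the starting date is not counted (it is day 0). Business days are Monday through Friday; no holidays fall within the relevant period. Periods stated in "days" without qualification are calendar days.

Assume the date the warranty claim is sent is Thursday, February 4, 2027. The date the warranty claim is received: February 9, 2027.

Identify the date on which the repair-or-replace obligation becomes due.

May 5, 2027

From Thursday, February 4, 2027, 7 business days (Feb 5, Feb 8, Feb 9, Feb 10, Feb 11, Feb 12, Feb 15, skipping weekends) brings us to Monday, February 15, 2027, which is the last day of the inspection period.
The last day of the waiting period: February 15, 2027 + 45 days = April 1, 2027.
The last day of the response period: 20 calendar days after April 1, 2027 is April 21, 2027.
The date on which the repair-or-replace obligation becomes due: April 21, 2027 + 14 days = May 5, 2027.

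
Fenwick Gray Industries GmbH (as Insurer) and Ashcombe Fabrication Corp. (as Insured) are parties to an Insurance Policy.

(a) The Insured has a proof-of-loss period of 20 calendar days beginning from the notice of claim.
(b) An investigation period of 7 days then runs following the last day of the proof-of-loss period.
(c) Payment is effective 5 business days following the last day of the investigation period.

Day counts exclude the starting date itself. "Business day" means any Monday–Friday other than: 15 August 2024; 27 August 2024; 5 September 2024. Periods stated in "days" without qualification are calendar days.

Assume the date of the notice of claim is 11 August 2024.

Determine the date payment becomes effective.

13 September 2024

The last day of the proof-of-loss period: 11 August 2024 + 20 days = 31 August 2024.
The last day of the investigation period: 7 calendar days after 31 August 2024 is 7 September 2024.
The date payment becomes effective: 5 business days after Saturday, 7 September 2024, skipping weekends — Sep 9, Sep 10, Sep 11, Sep 12, Sep 13 — lands on Friday, 13 September 2024.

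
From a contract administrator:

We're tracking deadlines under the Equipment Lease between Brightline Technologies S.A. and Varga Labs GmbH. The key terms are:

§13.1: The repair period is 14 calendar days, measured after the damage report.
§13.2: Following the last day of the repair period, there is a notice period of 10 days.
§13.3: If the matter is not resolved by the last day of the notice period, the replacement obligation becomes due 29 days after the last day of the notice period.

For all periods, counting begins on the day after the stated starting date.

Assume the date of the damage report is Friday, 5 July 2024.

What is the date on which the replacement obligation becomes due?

27 August 2024

The last day of the repair period: 5 July 2024 + 14 days = 19 July 2024.
The last day of the notice period: 19 July 2024 + 10 days = 29 July 2024.
Adding 29 calendar days to 29 July 2024 gives 27 August 2024, which is the date on which the replacement obligation becomes due.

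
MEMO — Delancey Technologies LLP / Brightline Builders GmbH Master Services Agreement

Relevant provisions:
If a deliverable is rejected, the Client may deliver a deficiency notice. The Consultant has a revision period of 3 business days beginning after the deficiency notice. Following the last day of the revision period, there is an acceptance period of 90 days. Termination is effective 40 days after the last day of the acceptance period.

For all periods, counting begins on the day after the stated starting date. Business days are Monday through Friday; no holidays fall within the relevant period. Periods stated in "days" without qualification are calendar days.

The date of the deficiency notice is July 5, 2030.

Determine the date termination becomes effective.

November 17, 2030

From Friday, July 5, 2030, 3 business days (Jul 8, Jul 9, Jul 10, skipping weekends) brings us to Wednesday, July 10, 2030, which is the last day of the revision period.
The last day of the acceptance period: 90 calendar days after July 10, 2030 is October 8, 2030.
The date termination becomes effective: October 8, 2030 + 40 days = November 17, 2030.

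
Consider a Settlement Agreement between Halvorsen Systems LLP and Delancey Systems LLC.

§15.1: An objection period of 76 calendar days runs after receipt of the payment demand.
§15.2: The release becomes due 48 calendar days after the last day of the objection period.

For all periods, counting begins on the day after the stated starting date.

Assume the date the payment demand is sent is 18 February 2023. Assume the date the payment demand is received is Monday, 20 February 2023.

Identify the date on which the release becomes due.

The last day of the objection period: 76 calendar days after 20 February 2023 is 7 May 2023.
Adding 48 calendar days to 7 May 2023 gives 24 June 2023, which is the date on which the release becomes due.

24 June 2023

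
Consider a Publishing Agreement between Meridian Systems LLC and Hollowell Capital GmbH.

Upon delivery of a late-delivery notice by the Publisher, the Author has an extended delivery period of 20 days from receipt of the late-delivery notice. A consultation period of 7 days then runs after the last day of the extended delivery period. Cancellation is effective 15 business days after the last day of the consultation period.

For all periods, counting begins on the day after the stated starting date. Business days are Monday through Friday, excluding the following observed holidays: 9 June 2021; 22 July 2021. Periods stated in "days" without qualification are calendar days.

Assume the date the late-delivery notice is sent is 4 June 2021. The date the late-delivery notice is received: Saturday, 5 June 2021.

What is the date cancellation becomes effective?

The last day of the extended delivery period: 5 June 2021 + 20 days = 25 June 2021.
The last day of the consultation period: 7 calendar days after 25 June 2021 is 2 July 2021.
From Friday, 2 July 2021, 15 business days (Jul 5, Jul 6, Jul 7, Jul 8, …, Jul 21, Jul 23, Jul 26, skipping weekends and the listed holiday on Jul 22) brings us to Monday, 26 July 2021, which is the date cancellation becomes effective.

26 July 2021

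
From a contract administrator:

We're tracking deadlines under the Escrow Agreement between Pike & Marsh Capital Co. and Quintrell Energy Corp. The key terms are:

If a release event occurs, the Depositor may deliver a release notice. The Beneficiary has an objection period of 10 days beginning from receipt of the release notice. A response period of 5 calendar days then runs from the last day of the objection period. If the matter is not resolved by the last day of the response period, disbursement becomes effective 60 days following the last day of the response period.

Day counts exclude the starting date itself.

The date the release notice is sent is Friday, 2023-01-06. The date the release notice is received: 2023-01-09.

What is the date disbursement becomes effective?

2023-03-25

Adding 10 calendar days to 2023-01-09 gives 2023-01-19, which is the last day of the objection period.
The last day of the response period: 2023-01-19 + 5 days = 2023-01-24.
The date disbursement becomes effective: 60 calendar days after 2023-01-24 is 2023-03-25.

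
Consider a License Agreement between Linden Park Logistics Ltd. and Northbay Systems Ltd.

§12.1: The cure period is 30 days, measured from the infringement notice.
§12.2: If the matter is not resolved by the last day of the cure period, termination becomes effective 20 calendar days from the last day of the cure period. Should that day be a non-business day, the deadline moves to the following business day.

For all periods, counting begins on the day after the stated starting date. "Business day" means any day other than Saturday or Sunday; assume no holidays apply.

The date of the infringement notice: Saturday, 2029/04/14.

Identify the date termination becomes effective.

Adding 30 calendar days to 2029/04/14 gives 2029/05/14, which is the last day of the cure period.
The date termination becomes effective: 20 calendar days after 2029/05/14 is 2029/06/03. That falls on a Sunday, so it rolls to the next business day, Monday, 2029/06/04.

2029/06/04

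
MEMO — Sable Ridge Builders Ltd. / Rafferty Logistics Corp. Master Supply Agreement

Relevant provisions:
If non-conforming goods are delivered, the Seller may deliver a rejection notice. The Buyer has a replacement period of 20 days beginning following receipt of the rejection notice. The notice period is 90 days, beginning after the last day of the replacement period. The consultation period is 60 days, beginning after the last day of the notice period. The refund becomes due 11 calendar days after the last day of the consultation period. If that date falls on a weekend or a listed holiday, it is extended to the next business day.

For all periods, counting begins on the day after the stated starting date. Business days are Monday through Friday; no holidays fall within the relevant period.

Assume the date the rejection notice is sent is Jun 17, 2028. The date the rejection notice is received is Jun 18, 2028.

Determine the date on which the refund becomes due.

Adding 20 calendar days to Jun 18, 2028 gives Jul 8, 2028, which is the last day of the replacement period.
Adding 90 calendar days to Jul 8, 2028 gives Oct 6, 2028, which is the last day of the notice period.
The last day of the consultation period: 60 calendar days after Oct 6, 2028 is Dec 5, 2028.
The date on which the refund becomes due: 11 calendar days after Dec 5, 2028 is Dec 16, 2028. That falls on a Saturday, so it rolls to the next business day, Monday, Dec 18, 2028.

Dec 18, 2028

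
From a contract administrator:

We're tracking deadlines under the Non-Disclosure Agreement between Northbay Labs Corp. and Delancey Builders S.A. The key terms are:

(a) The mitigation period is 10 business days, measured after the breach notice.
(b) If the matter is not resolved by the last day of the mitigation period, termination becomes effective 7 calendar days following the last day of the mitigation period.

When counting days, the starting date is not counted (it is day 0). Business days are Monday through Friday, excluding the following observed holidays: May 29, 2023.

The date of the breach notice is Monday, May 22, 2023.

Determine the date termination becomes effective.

Jun 13, 2023

The last day of the mitigation period: 10 business days after Monday, May 22, 2023, skipping weekends and the listed holiday on May 29 — May 23, May 24, May 25, May 26, May 30, May 31, Jun 1, Jun 2, Jun 5, Jun 6 — lands on Tuesday, Jun 6, 2023.
The date termination becomes effective: 7 calendar days after Jun 6, 2023 is Jun 13, 2023.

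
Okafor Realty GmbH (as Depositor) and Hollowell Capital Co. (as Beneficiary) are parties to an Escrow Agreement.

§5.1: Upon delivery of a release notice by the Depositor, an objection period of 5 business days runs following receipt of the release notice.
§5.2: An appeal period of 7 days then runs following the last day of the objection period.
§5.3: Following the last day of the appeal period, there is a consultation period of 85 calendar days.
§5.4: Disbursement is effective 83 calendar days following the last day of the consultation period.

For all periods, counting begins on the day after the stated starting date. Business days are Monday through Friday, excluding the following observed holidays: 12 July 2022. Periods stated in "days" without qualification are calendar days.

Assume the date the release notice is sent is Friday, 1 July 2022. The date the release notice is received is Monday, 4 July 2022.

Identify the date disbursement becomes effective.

The last day of the objection period: 5 business days after Monday, 4 July 2022, skipping weekends — Jul 5, Jul 6, Jul 7, Jul 8, Jul 11 — lands on Monday, 11 July 2022.
The last day of the appeal period: 11 July 2022 + 7 days = 18 July 2022.
The last day of the consultation period: 18 July 2022 + 85 days = 11 October 2022.
The date disbursement becomes effective: 11 October 2022 + 83 days = 2 January 2023.

2 January 2023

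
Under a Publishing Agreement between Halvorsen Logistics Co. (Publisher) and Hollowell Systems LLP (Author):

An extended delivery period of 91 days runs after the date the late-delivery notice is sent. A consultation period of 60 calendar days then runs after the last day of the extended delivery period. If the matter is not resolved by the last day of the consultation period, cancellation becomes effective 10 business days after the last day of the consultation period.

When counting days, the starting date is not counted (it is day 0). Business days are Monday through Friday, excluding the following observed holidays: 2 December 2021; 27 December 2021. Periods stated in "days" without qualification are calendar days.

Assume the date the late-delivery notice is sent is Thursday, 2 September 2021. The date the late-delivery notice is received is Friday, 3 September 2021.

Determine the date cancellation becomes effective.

14 February 2022

The last day of the extended delivery period: 91 calendar days after 2 September 2021 is 2 December 2021.
The last day of the consultation period: 60 calendar days after 2 December 2021 is 31 January 2022.
From Monday, 31 January 2022, 10 business days (Feb 1, Feb 2, Feb 3, Feb 4, Feb 7, Feb 8, Feb 9, Feb 10, Feb 11, Feb 14, skipping weekends) brings us to Monday, 14 February 2022, which is the date cancellation becomes effective.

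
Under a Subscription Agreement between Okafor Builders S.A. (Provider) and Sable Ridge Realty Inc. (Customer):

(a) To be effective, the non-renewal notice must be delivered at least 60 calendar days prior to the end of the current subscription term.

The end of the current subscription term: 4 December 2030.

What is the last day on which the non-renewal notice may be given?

5 October 2030

Counting back 60 calendar days from 4 December 2030 gives 5 October 2030.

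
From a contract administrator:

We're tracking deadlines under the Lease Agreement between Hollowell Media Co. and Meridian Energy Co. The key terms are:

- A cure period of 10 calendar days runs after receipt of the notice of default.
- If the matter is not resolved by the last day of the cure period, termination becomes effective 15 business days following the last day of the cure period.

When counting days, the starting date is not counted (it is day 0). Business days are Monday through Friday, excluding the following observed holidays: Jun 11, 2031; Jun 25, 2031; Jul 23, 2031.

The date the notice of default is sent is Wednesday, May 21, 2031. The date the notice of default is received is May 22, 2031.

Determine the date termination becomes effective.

Jun 23, 2031

The last day of the cure period: 10 calendar days after May 22, 2031 is Jun 1, 2031.
The date termination becomes effective: 15 business days after Sunday, Jun 1, 2031, skipping weekends and the listed holiday on Jun 11 — Jun 2, Jun 3, Jun 4, Jun 5, …, Jun 19, Jun 20, Jun 23 — lands on Monday, Jun 23, 2031.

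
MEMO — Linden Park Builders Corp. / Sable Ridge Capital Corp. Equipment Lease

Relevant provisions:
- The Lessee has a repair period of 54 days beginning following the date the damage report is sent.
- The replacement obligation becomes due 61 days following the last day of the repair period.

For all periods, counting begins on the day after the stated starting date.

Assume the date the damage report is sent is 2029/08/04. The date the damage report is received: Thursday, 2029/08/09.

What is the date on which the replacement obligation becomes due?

2029/11/27

Adding 54 calendar days to 2029/08/04 gives 2029/09/27, which is the last day of the repair period.
The date on which the replacement obligation becomes due: 2029/09/27 + 61 days = 2029/11/27.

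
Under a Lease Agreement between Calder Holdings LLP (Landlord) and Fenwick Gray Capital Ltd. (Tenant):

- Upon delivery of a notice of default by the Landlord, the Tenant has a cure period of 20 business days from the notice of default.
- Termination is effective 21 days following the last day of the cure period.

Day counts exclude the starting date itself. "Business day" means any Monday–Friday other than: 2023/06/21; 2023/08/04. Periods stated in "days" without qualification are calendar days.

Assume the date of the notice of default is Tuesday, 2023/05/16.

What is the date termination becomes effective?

2023/07/04

From Tuesday, 2023/05/16, 20 business days (May 17, May 18, May 19, May 22, …, Jun 9, Jun 12, Jun 13, skipping weekends) brings us to Tuesday, 2023/06/13, which is the last day of the cure period.
The date termination becomes effective: 21 calendar days after 2023/06/13 is 2023/07/04.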